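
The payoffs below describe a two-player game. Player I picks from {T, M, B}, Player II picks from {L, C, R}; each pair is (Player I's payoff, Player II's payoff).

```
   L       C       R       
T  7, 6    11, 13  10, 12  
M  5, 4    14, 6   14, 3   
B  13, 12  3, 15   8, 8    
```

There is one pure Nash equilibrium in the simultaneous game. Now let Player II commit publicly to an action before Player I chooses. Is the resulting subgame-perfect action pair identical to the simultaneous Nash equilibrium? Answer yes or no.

Solve by backward induction (Player II leads).
- L: Player I compares 7, 5, 13 and picks B; Player II would get 12.
- C: Player I compares 11, 14, 3 and picks M; Player II would get 6.
- R: Player I compares 10, 14, 8 and picks M; Player II would get 3.
Player II's induced payoffs are 12, 6, 3, so Player II commits to L. Subgame-perfect outcome: (B, L) with payoffs (13, 12).
For the simultaneous game, intersect best replies.
Player I's best replies: L→B; C→M; R→M.
Player II's best replies: T→C; M→C; B→C.
The unique mutual best reply is (M, C), giving (14, 6).
Sequential outcome (B, L) differs from the Nash profile (M, C).

no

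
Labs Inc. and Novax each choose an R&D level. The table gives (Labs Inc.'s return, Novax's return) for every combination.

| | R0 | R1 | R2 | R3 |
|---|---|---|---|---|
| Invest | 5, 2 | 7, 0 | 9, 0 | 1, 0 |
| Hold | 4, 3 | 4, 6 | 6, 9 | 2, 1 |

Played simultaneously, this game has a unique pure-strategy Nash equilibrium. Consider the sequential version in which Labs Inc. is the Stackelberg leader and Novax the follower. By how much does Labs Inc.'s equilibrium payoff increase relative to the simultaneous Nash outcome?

1

Backward induction with Labs Inc. moving first.
- Invest: Novax compares 2, 0, 0, 0 and picks R0; Labs Inc. would get 5.
- Hold: Novax compares 3, 6, 9, 1 and picks R2; Labs Inc. would get 6.
Labs Inc.'s induced payoffs are 5, 6, so Labs Inc. commits to Hold. Subgame-perfect outcome: (Hold, R2) with payoffs (6, 9).
Now find the simultaneous Nash equilibrium.
Labs Inc.'s best replies: R0→Invest; R1→Invest; R2→Invest; R3→Hold.
Novax's best replies: Invest→R0; Hold→R2.
The unique mutual best reply is (Invest, R0), giving (5, 2).
Labs Inc.'s commitment gain: 6 − 5 = 1.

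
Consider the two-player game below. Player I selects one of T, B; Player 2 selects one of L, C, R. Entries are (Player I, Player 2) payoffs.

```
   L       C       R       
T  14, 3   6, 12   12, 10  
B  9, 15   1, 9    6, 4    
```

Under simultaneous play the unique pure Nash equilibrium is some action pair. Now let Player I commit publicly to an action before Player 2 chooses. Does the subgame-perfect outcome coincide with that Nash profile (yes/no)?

no

Work backward from Player 2's decision.
- T: BR = C, leader payoff 6.
- B: BR = L, leader payoff 9.
Maximizing over 6, 9, Player I chooses B. Subgame-perfect outcome: (B, L) with payoffs (9, 15).
Under simultaneous play:
Player I's best replies: L→T; C→T; R→T.
Player 2's best replies: T→C; B→L.
Only (T, C) has each player best-responding; Nash payoffs (6, 12).
Sequential outcome (B, L) differs from the Nash profile (T, C).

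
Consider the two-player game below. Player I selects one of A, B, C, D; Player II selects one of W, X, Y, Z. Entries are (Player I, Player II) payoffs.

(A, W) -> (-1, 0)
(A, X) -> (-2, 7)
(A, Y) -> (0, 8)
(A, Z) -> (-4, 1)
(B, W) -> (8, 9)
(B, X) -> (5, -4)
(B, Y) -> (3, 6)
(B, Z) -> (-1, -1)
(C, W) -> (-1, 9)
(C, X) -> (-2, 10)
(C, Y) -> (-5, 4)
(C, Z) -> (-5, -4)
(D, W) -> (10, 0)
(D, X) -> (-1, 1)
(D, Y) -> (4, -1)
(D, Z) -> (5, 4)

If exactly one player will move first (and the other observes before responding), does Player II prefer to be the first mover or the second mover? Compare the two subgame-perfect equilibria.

second

If Player I leads: Player II's best replies are A→Y, B→W, C→X, D→Z; Player I's induced payoffs 0, 8, -2, 5; outcome (B, W), payoffs (8, 9).
If Player II leads: Player I's best replies are W→D, X→B, Y→D, Z→D; Player II's induced payoffs 0, -4, -1, 4; outcome (D, Z), payoffs (5, 4).
Player II gets 4 moving first and 9 moving second, so Player II prefers to move second.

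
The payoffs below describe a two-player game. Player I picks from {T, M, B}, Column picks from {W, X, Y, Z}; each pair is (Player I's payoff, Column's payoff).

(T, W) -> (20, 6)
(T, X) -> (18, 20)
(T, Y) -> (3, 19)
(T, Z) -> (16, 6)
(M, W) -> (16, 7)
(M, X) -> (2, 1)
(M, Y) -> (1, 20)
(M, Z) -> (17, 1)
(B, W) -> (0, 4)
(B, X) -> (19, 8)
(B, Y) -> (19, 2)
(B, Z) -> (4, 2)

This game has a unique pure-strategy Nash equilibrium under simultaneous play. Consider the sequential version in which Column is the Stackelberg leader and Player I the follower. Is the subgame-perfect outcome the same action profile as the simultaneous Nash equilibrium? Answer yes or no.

yes

Backward induction with Column moving first.
- W: Player I compares 20, 16, 0 and picks T; Column would get 6.
- X: Player I compares 18, 2, 19 and picks B; Column would get 8.
- Y: Player I compares 3, 1, 19 and picks B; Column would get 2.
- Z: Player I compares 16, 17, 4 and picks M; Column would get 1.
Maximizing over 6, 8, 2, 1, Column chooses X. Subgame-perfect outcome: (B, X) with payoffs (19, 8).
Now find the simultaneous Nash equilibrium.
Player I's best replies: W→T; X→B; Y→B; Z→M.
Column's best replies: T→X; M→Y; B→X.
The unique mutual best reply is (B, X), giving (19, 8).
Sequential outcome (B, X) coincides with the Nash profile (B, X).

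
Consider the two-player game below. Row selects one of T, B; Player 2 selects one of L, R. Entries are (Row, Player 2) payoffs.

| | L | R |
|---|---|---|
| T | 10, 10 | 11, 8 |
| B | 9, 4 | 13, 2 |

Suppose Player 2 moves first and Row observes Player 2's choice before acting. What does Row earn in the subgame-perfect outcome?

10

Solve by backward induction (Player 2 leads).
- L: Row compares 10, 9 and picks T; Player 2 would get 10.
- R: Row compares 11, 13 and picks B; Player 2 would get 2.
Maximizing over 10, 2, Player 2 chooses L. Subgame-perfect outcome: (T, L) with payoffs (10, 10).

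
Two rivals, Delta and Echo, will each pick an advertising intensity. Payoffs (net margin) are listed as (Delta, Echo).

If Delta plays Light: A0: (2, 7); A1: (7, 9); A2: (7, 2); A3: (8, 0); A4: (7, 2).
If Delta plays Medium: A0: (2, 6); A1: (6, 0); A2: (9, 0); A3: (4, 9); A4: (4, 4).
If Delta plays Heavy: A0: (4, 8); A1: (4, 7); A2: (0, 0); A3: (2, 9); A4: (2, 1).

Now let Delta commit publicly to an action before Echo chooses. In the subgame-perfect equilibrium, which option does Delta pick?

Echo best-responds to each possible Delta move:
- Light: Echo compares 7, 9, 2, 0, 2 and picks A1; Delta would get 7.
- Medium: Echo compares 6, 0, 0, 9, 4 and picks A3; Delta would get 4.
- Heavy: Echo compares 8, 7, 0, 9, 1 and picks A3; Delta would get 2.
Maximizing over 7, 4, 2, Delta chooses Light. Subgame-perfect outcome: (Light, A1) with payoffs (7, 9).

Light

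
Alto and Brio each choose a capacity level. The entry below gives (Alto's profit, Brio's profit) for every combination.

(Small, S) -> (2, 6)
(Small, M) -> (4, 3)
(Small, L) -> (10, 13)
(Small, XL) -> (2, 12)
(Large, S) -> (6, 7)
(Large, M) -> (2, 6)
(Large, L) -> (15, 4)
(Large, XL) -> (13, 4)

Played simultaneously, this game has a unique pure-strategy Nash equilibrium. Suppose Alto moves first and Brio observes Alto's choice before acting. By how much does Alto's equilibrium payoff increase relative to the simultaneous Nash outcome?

Solve by backward induction (Alto leads).
- Small: Brio compares 6, 3, 13, 12 and picks L; Alto would get 10.
- Large: Brio compares 7, 6, 4, 4 and picks S; Alto would get 6.
Maximizing over 10, 6, Alto chooses Small. Subgame-perfect outcome: (Small, L) with payoffs (10, 13).
Under simultaneous play:
Alto's best replies: S→Large; M→Small; L→Large; XL→Large.
Brio's best replies: Small→L; Large→S.
The unique mutual best reply is (Large, S), giving (6, 7).
Alto's commitment gain: 10 − 6 = 4.

4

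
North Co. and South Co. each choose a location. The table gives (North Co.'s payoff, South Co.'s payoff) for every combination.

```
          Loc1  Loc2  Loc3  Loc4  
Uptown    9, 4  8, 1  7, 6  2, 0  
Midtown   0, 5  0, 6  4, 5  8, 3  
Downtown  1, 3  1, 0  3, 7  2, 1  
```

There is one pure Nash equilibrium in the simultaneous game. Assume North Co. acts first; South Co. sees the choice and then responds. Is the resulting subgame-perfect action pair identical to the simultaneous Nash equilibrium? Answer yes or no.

yes

Backward induction with North Co. moving first.
- Uptown: BR = Loc3, leader payoff 7.
- Midtown: BR = Loc2, leader payoff 0.
- Downtown: BR = Loc3, leader payoff 3.
Maximizing over 7, 0, 3, North Co. chooses Uptown. Subgame-perfect outcome: (Uptown, Loc3) with payoffs (7, 6).
Now find the simultaneous Nash equilibrium.
North Co.'s best replies: Loc1→Uptown; Loc2→Uptown; Loc3→Uptown; Loc4→Midtown.
South Co.'s best replies: Uptown→Loc3; Midtown→Loc2; Downtown→Loc3.
The unique mutual best reply is (Uptown, Loc3), giving (7, 6).
Sequential outcome (Uptown, Loc3) coincides with the Nash profile (Uptown, Loc3).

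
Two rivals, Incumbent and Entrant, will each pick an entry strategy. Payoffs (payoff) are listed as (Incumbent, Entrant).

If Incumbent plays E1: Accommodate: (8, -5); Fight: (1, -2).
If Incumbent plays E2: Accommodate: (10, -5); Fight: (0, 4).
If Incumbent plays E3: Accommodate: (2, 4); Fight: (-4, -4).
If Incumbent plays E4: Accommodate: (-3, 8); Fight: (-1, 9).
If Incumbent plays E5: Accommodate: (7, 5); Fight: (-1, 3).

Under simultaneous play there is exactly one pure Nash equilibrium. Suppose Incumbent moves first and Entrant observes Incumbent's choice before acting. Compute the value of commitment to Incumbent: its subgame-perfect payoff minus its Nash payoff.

Work backward from Entrant's decision.
- E1 → Entrant plays Fight (best of -5, -2); Incumbent gets 1.
- E2 → Entrant plays Fight (best of -5, 4); Incumbent gets 0.
- E3 → Entrant plays Accommodate (best of 4, -4); Incumbent gets 2.
- E4 → Entrant plays Fight (best of 8, 9); Incumbent gets -1.
- E5 → Entrant plays Accommodate (best of 5, 3); Incumbent gets 7.
Maximizing over 1, 0, 2, -1, 7, Incumbent chooses E5. Subgame-perfect outcome: (E5, Accommodate) with payoffs (7, 5).
For the simultaneous game, intersect best replies.
Incumbent's best replies: Accommodate→E2; Fight→E1.
Entrant's best replies: E1→Fight; E2→Fight; E3→Accommodate; E4→Fight; E5→Accommodate.
The unique mutual best reply is (E1, Fight), giving (1, -2).
Incumbent's commitment gain: 7 − 1 = 6.

6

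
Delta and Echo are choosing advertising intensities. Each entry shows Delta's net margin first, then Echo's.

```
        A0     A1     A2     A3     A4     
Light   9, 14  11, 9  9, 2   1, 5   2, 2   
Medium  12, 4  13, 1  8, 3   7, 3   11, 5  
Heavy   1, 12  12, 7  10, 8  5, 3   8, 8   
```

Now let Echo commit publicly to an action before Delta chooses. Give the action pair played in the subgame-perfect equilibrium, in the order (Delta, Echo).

(Heavy, A2)

Backward induction with Echo moving first.
- A0: Delta compares 9, 12, 1 and picks Medium; Echo would get 4.
- A1: Delta compares 11, 13, 12 and picks Medium; Echo would get 1.
- A2: Delta compares 9, 8, 10 and picks Heavy; Echo would get 8.
- A3: Delta compares 1, 7, 5 and picks Medium; Echo would get 3.
- A4: Delta compares 2, 11, 8 and picks Medium; Echo would get 5.
Echo's induced payoffs are 4, 1, 8, 3, 5, so Echo commits to A2. Subgame-perfect outcome: (Heavy, A2) with payoffs (10, 8).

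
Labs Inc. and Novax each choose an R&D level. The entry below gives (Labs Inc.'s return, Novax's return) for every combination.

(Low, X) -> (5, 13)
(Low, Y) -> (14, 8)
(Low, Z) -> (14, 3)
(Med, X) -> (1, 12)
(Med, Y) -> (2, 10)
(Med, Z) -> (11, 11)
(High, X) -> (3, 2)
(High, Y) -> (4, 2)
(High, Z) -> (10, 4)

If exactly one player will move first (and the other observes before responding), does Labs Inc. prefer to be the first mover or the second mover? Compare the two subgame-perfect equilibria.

first

If Labs Inc. leads: Novax's best replies are Low→X, Med→X, High→Z; Labs Inc.'s induced payoffs 5, 1, 10; outcome (High, Z), payoffs (10, 4).
If Novax leads: Labs Inc.'s best replies are X→Low, Y→Low, Z→Low; Novax's induced payoffs 13, 8, 3; outcome (Low, X), payoffs (5, 13).
Labs Inc. gets 10 moving first and 5 moving second, so Labs Inc. prefers to move first.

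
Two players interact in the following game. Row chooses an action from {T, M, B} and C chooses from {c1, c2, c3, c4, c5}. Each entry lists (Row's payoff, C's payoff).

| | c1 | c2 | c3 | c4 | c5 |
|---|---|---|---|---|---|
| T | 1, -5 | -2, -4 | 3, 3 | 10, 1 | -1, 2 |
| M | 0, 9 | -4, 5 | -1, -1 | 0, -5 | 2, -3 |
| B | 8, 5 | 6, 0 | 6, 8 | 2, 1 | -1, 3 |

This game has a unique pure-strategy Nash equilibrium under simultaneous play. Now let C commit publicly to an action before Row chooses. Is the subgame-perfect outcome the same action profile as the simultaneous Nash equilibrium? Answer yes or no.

Row best-responds to each possible C move:
- c1: BR = B, leader payoff 5.
- c2: BR = B, leader payoff 0.
- c3: BR = B, leader payoff 8.
- c4: BR = T, leader payoff 1.
- c5: BR = M, leader payoff -3.
Among 5, 0, 8, 1, -3, the best is 8 at c3. Subgame-perfect outcome: (B, c3) with payoffs (6, 8).
Now find the simultaneous Nash equilibrium.
Row's best replies: c1→B; c2→B; c3→B; c4→T; c5→M.
C's best replies: T→c3; M→c1; B→c3.
The unique mutual best reply is (B, c3), giving (6, 8).
Sequential outcome (B, c3) coincides with the Nash profile (B, c3).

yes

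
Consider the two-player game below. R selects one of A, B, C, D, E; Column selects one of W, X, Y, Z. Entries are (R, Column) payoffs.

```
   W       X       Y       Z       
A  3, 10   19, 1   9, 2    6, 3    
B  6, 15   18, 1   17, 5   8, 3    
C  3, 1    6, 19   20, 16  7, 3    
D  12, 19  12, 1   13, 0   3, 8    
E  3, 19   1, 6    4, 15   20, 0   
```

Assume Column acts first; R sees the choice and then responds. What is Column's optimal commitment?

W

R best-responds to each possible Column move:
- W → R plays D (best of 3, 6, 3, 12, 3); Column gets 19.
- X → R plays A (best of 19, 18, 6, 12, 1); Column gets 1.
- Y → R plays C (best of 9, 17, 20, 13, 4); Column gets 16.
- Z → R plays E (best of 6, 8, 7, 3, 20); Column gets 0.
Among 19, 1, 16, 0, the best is 19 at W. Subgame-perfect outcome: (D, W) with payoffs (12, 19).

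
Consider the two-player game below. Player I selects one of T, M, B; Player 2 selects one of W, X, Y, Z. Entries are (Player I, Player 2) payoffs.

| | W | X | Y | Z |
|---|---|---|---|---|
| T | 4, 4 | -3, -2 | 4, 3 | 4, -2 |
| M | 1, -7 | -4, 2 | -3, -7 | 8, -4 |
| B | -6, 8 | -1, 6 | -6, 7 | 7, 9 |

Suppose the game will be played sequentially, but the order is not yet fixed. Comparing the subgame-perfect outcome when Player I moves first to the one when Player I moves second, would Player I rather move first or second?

first

If Player I leads: Player 2's best replies are T→W, M→X, B→Z; Player I's induced payoffs 4, -4, 7; outcome (B, Z), payoffs (7, 9).
If Player 2 leads: Player I's best replies are W→T, X→B, Y→T, Z→M; Player 2's induced payoffs 4, 6, 3, -4; outcome (B, X), payoffs (-1, 6).
Player I gets 7 moving first and -1 moving second, so Player I prefers to move first.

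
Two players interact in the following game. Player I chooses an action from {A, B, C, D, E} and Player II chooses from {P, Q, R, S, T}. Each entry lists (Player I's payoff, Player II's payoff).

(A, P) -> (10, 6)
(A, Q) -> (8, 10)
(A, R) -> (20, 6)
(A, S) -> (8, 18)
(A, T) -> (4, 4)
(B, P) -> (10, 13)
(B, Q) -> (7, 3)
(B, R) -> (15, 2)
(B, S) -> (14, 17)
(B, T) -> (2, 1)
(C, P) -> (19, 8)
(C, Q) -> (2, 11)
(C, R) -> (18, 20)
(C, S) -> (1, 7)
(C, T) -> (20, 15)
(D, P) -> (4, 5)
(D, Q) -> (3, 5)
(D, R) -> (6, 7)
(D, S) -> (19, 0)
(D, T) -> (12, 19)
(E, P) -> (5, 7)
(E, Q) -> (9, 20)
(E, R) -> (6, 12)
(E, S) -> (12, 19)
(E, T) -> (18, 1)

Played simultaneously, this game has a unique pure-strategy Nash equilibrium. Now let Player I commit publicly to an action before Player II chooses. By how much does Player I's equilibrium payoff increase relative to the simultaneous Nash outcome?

9

Backward induction with Player I moving first.
- A → Player II plays S (best of 6, 10, 6, 18, 4); Player I gets 8.
- B → Player II plays S (best of 13, 3, 2, 17, 1); Player I gets 14.
- C → Player II plays R (best of 8, 11, 20, 7, 15); Player I gets 18.
- D → Player II plays T (best of 5, 5, 7, 0, 19); Player I gets 12.
- E → Player II plays Q (best of 7, 20, 12, 19, 1); Player I gets 9.
Player I's induced payoffs are 8, 14, 18, 12, 9, so Player I commits to C. Subgame-perfect outcome: (C, R) with payoffs (18, 20).
Now find the simultaneous Nash equilibrium.
Player I's best replies: P→C; Q→E; R→A; S→D; T→C.
Player II's best replies: A→S; B→S; C→R; D→T; E→Q.
Only (E, Q) has each player best-responding; Nash payoffs (9, 20).
Player I's commitment gain: 18 − 9 = 9.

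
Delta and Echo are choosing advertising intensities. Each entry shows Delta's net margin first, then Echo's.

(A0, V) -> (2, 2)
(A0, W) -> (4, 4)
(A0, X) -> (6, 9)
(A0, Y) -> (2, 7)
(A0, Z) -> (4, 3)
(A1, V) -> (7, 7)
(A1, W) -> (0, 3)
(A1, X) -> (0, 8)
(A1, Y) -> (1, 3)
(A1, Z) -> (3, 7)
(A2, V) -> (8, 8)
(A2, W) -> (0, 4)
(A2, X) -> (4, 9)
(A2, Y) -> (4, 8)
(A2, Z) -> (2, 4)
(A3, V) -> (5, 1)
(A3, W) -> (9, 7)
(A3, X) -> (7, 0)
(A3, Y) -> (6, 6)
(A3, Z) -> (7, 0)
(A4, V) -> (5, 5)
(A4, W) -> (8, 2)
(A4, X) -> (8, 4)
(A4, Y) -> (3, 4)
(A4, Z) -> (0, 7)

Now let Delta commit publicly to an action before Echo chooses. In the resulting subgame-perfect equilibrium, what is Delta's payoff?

9

Backward induction with Delta moving first.
- A0: Echo compares 2, 4, 9, 7, 3 and picks X; Delta would get 6.
- A1: Echo compares 7, 3, 8, 3, 7 and picks X; Delta would get 0.
- A2: Echo compares 8, 4, 9, 8, 4 and picks X; Delta would get 4.
- A3: Echo compares 1, 7, 0, 6, 0 and picks W; Delta would get 9.
- A4: Echo compares 5, 2, 4, 4, 7 and picks Z; Delta would get 0.
Among 6, 0, 4, 9, 0, the best is 9 at A3. Subgame-perfect outcome: (A3, W) with payoffs (9, 7).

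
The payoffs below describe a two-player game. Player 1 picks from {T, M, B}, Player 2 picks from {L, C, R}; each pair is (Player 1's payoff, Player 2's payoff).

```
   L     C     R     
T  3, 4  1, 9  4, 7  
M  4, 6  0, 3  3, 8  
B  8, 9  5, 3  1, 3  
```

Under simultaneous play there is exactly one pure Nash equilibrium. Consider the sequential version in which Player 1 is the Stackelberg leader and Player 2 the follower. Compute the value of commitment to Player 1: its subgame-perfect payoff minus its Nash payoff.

Solve by backward induction (Player 1 leads).
- T: BR = C, leader payoff 1.
- M: BR = R, leader payoff 3.
- B: BR = L, leader payoff 8.
Player 1's induced payoffs are 1, 3, 8, so Player 1 commits to B. Subgame-perfect outcome: (B, L) with payoffs (8, 9).
Now find the simultaneous Nash equilibrium.
Player 1's best replies: L→B; C→B; R→T.
Player 2's best replies: T→C; M→R; B→L.
The unique mutual best reply is (B, L), giving (8, 9).
Player 1's commitment gain: 8 − 8 = 0.

0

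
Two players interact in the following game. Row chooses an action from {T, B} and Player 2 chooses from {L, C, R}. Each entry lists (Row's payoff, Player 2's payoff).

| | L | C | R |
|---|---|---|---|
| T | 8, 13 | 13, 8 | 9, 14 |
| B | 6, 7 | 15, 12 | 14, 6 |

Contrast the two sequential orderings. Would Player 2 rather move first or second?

first

If Row leads: Player 2's best replies are T→R, B→C; Row's induced payoffs 9, 15; outcome (B, C), payoffs (15, 12).
If Player 2 leads: Row's best replies are L→T, C→B, R→B; Player 2's induced payoffs 13, 12, 6; outcome (T, L), payoffs (8, 13).
Player 2 gets 13 moving first and 12 moving second, so Player 2 prefers to move first.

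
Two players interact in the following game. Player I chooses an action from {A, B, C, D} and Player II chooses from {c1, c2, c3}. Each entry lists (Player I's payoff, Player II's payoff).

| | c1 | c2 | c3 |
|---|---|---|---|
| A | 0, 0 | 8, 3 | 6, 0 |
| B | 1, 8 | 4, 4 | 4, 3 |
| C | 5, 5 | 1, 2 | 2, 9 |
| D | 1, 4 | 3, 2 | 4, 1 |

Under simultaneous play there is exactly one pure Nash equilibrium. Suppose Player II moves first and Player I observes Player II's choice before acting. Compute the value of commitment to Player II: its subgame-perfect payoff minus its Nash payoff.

Backward induction with Player II moving first.
- c1: BR = C, leader payoff 5.
- c2: BR = A, leader payoff 3.
- c3: BR = A, leader payoff 0.
Maximizing over 5, 3, 0, Player II chooses c1. Subgame-perfect outcome: (C, c1) with payoffs (5, 5).
Now find the simultaneous Nash equilibrium.
Player I's best replies: c1→C; c2→A; c3→A.
Player II's best replies: A→c2; B→c1; C→c3; D→c1.
The unique mutual best reply is (A, c2), giving (8, 3).
Player II's commitment gain: 5 − 3 = 2.

2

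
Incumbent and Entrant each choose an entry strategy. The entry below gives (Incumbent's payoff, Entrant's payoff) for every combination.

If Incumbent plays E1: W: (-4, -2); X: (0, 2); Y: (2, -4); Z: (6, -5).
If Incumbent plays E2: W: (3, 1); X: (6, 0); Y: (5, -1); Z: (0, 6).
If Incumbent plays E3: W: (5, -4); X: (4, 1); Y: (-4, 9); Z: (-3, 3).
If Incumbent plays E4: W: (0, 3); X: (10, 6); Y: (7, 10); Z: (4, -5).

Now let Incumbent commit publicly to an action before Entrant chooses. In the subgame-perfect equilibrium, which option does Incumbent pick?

Entrant best-responds to each possible Incumbent move:
- E1 → Entrant plays X (best of -2, 2, -4, -5); Incumbent gets 0.
- E2 → Entrant plays Z (best of 1, 0, -1, 6); Incumbent gets 0.
- E3 → Entrant plays Y (best of -4, 1, 9, 3); Incumbent gets -4.
- E4 → Entrant plays Y (best of 3, 6, 10, -5); Incumbent gets 7.
Among 0, 0, -4, 7, the best is 7 at E4. Subgame-perfect outcome: (E4, Y) with payoffs (7, 10).

E4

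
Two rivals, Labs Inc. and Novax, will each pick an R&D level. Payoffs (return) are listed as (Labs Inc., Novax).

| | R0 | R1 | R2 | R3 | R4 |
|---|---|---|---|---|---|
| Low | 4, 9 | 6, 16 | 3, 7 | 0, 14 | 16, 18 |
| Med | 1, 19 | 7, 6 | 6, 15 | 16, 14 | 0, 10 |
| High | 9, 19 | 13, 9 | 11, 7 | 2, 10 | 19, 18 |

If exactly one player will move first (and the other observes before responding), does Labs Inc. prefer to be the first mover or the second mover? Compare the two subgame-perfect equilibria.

first

If Labs Inc. leads: Novax's best replies are Low→R4, Med→R0, High→R0; Labs Inc.'s induced payoffs 16, 1, 9; outcome (Low, R4), payoffs (16, 18).
If Novax leads: Labs Inc.'s best replies are R0→High, R1→High, R2→High, R3→Med, R4→High; Novax's induced payoffs 19, 9, 7, 14, 18; outcome (High, R0), payoffs (9, 19).
Labs Inc. gets 16 moving first and 9 moving second, so Labs Inc. prefers to move first.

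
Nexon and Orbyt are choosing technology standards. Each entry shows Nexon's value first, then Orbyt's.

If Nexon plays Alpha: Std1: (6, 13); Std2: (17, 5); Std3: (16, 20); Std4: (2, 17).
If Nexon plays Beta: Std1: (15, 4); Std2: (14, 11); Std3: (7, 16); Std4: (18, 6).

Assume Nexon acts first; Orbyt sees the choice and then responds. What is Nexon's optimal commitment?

Backward induction with Nexon moving first.
- Alpha: Orbyt compares 13, 5, 20, 17 and picks Std3; Nexon would get 16.
- Beta: Orbyt compares 4, 11, 16, 6 and picks Std3; Nexon would get 7.
Among 16, 7, the best is 16 at Alpha. Subgame-perfect outcome: (Alpha, Std3) with payoffs (16, 20).

Alpha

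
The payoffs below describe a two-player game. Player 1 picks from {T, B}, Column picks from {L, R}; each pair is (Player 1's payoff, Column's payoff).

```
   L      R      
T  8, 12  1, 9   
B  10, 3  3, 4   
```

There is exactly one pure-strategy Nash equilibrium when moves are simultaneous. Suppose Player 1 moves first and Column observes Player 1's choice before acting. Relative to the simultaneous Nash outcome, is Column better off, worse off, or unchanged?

Solve by backward induction (Player 1 leads).
- T: BR = L, leader payoff 8.
- B: BR = R, leader payoff 3.
Maximizing over 8, 3, Player 1 chooses T. Subgame-perfect outcome: (T, L) with payoffs (8, 12).
For the simultaneous game, intersect best replies.
Player 1's best replies: L→B; R→B.
Column's best replies: T→L; B→R.
Only (B, R) has each player best-responding; Nash payoffs (3, 4).
Column earns 12 sequentially versus 4 at the Nash outcome: better off.

better off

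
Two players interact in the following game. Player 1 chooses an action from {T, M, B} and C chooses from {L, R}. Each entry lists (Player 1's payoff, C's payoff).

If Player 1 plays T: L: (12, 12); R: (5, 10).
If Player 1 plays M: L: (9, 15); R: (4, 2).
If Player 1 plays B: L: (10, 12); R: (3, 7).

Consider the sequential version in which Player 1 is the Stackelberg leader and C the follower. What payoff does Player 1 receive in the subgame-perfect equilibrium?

Solve by backward induction (Player 1 leads).
- T: BR = L, leader payoff 12.
- M: BR = L, leader payoff 9.
- B: BR = L, leader payoff 10.
Player 1's induced payoffs are 12, 9, 10, so Player 1 commits to T. Subgame-perfect outcome: (T, L) with payoffs (12, 12).

12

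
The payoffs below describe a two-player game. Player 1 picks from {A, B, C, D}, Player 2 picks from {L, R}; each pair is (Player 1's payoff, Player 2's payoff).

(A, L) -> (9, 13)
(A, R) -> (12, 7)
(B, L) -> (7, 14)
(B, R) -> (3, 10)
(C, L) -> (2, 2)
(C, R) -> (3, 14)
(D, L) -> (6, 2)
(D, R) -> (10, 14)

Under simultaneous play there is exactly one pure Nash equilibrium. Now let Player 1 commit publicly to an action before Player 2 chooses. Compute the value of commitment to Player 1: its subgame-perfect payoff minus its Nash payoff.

Backward induction with Player 1 moving first.
- A: BR = L, leader payoff 9.
- B: BR = L, leader payoff 7.
- C: BR = R, leader payoff 3.
- D: BR = R, leader payoff 10.
Maximizing over 9, 7, 3, 10, Player 1 chooses D. Subgame-perfect outcome: (D, R) with payoffs (10, 14).
Under simultaneous play:
Player 1's best replies: L→A; R→A.
Player 2's best replies: A→L; B→L; C→R; D→R.
The unique mutual best reply is (A, L), giving (9, 13).
Player 1's commitment gain: 10 − 9 = 1.

1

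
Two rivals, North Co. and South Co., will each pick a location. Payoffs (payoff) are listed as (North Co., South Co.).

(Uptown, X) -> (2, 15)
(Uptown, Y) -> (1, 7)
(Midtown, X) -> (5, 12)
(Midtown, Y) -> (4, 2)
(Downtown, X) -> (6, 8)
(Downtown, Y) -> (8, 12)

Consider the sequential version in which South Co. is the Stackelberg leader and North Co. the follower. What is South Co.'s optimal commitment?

Y

Backward induction with South Co. moving first.
- X → North Co. plays Downtown (best of 2, 5, 6); South Co. gets 8.
- Y → North Co. plays Downtown (best of 1, 4, 8); South Co. gets 12.
South Co.'s induced payoffs are 8, 12, so South Co. commits to Y. Subgame-perfect outcome: (Downtown, Y) with payoffs (8, 12).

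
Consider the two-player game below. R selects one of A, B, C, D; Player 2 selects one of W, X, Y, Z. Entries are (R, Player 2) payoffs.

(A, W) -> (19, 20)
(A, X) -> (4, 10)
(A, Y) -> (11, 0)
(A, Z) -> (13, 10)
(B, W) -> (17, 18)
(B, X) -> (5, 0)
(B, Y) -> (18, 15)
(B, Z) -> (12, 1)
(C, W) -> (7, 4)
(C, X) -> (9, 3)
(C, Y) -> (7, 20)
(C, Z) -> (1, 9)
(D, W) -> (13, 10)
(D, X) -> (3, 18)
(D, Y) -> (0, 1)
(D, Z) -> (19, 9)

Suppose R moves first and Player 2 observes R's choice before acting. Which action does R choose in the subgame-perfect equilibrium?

A

Player 2 best-responds to each possible R move:
- A: Player 2 compares 20, 10, 0, 10 and picks W; R would get 19.
- B: Player 2 compares 18, 0, 15, 1 and picks W; R would get 17.
- C: Player 2 compares 4, 3, 20, 9 and picks Y; R would get 7.
- D: Player 2 compares 10, 18, 1, 9 and picks X; R would get 3.
Among 19, 17, 7, 3, the best is 19 at A. Subgame-perfect outcome: (A, W) with payoffs (19, 20).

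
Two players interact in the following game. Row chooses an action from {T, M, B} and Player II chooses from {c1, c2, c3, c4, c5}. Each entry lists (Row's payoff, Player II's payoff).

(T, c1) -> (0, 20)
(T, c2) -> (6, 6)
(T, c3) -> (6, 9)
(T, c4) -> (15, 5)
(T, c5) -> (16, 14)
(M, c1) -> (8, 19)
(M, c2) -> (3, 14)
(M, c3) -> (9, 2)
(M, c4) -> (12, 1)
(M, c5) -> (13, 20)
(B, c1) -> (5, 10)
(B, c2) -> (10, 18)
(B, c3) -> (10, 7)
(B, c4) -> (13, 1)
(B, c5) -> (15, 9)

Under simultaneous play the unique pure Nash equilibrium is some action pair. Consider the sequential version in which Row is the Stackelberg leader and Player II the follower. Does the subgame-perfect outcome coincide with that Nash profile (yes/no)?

Backward induction with Row moving first.
- T: BR = c1, leader payoff 0.
- M: BR = c5, leader payoff 13.
- B: BR = c2, leader payoff 10.
Maximizing over 0, 13, 10, Row chooses M. Subgame-perfect outcome: (M, c5) with payoffs (13, 20).
Now find the simultaneous Nash equilibrium.
Row's best replies: c1→M; c2→B; c3→B; c4→T; c5→T.
Player II's best replies: T→c1; M→c5; B→c2.
Only (B, c2) has each player best-responding; Nash payoffs (10, 18).
Sequential outcome (M, c5) differs from the Nash profile (B, c2).

no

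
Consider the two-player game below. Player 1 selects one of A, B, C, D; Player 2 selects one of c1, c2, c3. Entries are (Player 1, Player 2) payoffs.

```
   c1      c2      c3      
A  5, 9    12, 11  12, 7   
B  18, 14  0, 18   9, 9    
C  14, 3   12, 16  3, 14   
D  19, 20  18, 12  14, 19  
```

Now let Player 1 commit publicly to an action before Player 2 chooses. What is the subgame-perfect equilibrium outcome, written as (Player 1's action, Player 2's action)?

Work backward from Player 2's decision.
- A: BR = c2, leader payoff 12.
- B: BR = c2, leader payoff 0.
- C: BR = c2, leader payoff 12.
- D: BR = c1, leader payoff 19.
Among 12, 0, 12, 19, the best is 19 at D. Subgame-perfect outcome: (D, c1) with payoffs (19, 20).

(D, c1)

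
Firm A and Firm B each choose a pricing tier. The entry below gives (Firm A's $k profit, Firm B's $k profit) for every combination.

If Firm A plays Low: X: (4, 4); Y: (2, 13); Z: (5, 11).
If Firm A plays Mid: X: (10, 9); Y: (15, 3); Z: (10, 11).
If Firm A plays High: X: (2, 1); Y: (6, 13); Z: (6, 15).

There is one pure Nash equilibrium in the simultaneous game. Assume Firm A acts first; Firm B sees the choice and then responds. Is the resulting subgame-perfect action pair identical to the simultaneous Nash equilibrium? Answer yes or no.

yes

Work backward from Firm B's decision.
- Low: BR = Y, leader payoff 2.
- Mid: BR = Z, leader payoff 10.
- High: BR = Z, leader payoff 6.
Among 2, 10, 6, the best is 10 at Mid. Subgame-perfect outcome: (Mid, Z) with payoffs (10, 11).
For the simultaneous game, intersect best replies.
Firm A's best replies: X→Mid; Y→Mid; Z→Mid.
Firm B's best replies: Low→Y; Mid→Z; High→Z.
Only (Mid, Z) has each player best-responding; Nash payoffs (10, 11).
Sequential outcome (Mid, Z) coincides with the Nash profile (Mid, Z).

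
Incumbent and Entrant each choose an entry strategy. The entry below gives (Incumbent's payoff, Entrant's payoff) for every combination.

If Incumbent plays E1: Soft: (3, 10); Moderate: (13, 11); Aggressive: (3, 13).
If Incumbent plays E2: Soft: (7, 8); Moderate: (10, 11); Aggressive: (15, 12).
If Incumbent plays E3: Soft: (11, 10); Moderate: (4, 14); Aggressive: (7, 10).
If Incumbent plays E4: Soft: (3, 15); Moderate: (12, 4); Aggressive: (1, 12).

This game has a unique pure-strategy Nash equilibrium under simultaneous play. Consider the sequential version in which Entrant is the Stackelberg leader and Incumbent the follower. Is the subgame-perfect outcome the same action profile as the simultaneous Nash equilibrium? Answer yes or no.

yes

Backward induction with Entrant moving first.
- Soft: Incumbent compares 3, 7, 11, 3 and picks E3; Entrant would get 10.
- Moderate: Incumbent compares 13, 10, 4, 12 and picks E1; Entrant would get 11.
- Aggressive: Incumbent compares 3, 15, 7, 1 and picks E2; Entrant would get 12.
Among 10, 11, 12, the best is 12 at Aggressive. Subgame-perfect outcome: (E2, Aggressive) with payoffs (15, 12).
For the simultaneous game, intersect best replies.
Incumbent's best replies: Soft→E3; Moderate→E1; Aggressive→E2.
Entrant's best replies: E1→Aggressive; E2→Aggressive; E3→Moderate; E4→Soft.
Only (E2, Aggressive) has each player best-responding; Nash payoffs (15, 12).
Sequential outcome (E2, Aggressive) coincides with the Nash profile (E2, Aggressive).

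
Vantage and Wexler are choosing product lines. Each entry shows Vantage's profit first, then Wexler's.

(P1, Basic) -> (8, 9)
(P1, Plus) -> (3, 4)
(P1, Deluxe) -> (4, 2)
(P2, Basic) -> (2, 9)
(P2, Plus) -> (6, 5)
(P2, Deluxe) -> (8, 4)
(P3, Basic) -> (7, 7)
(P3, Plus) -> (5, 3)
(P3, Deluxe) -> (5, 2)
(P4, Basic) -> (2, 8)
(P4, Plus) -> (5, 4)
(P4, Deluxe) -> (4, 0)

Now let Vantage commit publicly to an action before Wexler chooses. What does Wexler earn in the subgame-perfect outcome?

Work backward from Wexler's decision.
- P1 → Wexler plays Basic (best of 9, 4, 2); Vantage gets 8.
- P2 → Wexler plays Basic (best of 9, 5, 4); Vantage gets 2.
- P3 → Wexler plays Basic (best of 7, 3, 2); Vantage gets 7.
- P4 → Wexler plays Basic (best of 8, 4, 0); Vantage gets 2.
Vantage's induced payoffs are 8, 2, 7, 2, so Vantage commits to P1. Subgame-perfect outcome: (P1, Basic) with payoffs (8, 9).

9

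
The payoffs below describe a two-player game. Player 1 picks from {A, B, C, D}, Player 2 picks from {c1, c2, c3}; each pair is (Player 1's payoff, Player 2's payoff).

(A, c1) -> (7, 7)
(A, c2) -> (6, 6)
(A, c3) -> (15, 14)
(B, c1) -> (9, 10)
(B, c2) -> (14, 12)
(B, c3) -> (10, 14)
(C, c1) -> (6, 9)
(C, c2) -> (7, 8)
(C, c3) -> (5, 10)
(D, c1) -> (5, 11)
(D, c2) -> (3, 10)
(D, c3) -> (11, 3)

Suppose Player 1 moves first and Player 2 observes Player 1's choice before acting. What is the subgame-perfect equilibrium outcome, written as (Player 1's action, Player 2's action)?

(A, c3)

Work backward from Player 2's decision.
- A → Player 2 plays c3 (best of 7, 6, 14); Player 1 gets 15.
- B → Player 2 plays c3 (best of 10, 12, 14); Player 1 gets 10.
- C → Player 2 plays c3 (best of 9, 8, 10); Player 1 gets 5.
- D → Player 2 plays c1 (best of 11, 10, 3); Player 1 gets 5.
Maximizing over 15, 10, 5, 5, Player 1 chooses A. Subgame-perfect outcome: (A, c3) with payoffs (15, 14).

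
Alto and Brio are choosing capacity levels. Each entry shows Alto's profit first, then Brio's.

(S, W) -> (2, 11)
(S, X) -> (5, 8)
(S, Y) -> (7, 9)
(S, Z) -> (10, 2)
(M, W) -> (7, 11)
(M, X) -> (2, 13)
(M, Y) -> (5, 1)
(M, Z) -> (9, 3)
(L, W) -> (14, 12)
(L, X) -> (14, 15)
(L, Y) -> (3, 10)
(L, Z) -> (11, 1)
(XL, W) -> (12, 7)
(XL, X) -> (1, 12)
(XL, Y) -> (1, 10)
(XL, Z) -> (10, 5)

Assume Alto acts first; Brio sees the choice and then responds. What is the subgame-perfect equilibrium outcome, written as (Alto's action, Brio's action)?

(L, X)

Brio best-responds to each possible Alto move:
- S: Brio compares 11, 8, 9, 2 and picks W; Alto would get 2.
- M: Brio compares 11, 13, 1, 3 and picks X; Alto would get 2.
- L: Brio compares 12, 15, 10, 1 and picks X; Alto would get 14.
- XL: Brio compares 7, 12, 10, 5 and picks X; Alto would get 1.
Maximizing over 2, 2, 14, 1, Alto chooses L. Subgame-perfect outcome: (L, X) with payoffs (14, 15).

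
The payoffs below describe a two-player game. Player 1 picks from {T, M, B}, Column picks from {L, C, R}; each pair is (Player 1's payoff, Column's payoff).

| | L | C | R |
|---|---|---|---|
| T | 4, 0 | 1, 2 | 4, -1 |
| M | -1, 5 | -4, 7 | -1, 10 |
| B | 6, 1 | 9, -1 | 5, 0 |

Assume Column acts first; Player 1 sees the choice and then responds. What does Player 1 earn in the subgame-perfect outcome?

Solve by backward induction (Column leads).
- L: Player 1 compares 4, -1, 6 and picks B; Column would get 1.
- C: Player 1 compares 1, -4, 9 and picks B; Column would get -1.
- R: Player 1 compares 4, -1, 5 and picks B; Column would get 0.
Among 1, -1, 0, the best is 1 at L. Subgame-perfect outcome: (B, L) with payoffs (6, 1).

6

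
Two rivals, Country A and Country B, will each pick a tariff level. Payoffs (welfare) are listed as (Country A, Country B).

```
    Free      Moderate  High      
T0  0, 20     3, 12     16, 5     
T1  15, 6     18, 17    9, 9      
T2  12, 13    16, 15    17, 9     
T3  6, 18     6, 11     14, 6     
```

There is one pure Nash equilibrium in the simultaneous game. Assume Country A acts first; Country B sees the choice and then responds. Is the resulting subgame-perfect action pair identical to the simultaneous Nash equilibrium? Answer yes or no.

Solve by backward induction (Country A leads).
- T0: BR = Free, leader payoff 0.
- T1: BR = Moderate, leader payoff 18.
- T2: BR = Moderate, leader payoff 16.
- T3: BR = Free, leader payoff 6.
Country A's induced payoffs are 0, 18, 16, 6, so Country A commits to T1. Subgame-perfect outcome: (T1, Moderate) with payoffs (18, 17).
For the simultaneous game, intersect best replies.
Country A's best replies: Free→T1; Moderate→T1; High→T2.
Country B's best replies: T0→Free; T1→Moderate; T2→Moderate; T3→Free.
The unique mutual best reply is (T1, Moderate), giving (18, 17).
Sequential outcome (T1, Moderate) coincides with the Nash profile (T1, Moderate).

yes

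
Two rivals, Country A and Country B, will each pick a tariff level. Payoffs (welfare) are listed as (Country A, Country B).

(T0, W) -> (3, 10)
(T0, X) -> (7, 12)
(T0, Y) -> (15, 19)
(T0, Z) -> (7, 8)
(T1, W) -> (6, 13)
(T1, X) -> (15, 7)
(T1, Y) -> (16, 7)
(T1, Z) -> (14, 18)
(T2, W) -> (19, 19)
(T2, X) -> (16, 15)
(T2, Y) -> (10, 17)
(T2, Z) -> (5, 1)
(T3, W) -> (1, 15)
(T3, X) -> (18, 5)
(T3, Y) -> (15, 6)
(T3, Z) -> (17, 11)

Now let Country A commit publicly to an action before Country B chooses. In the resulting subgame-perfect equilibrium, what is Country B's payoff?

19

Solve by backward induction (Country A leads).
- T0: Country B compares 10, 12, 19, 8 and picks Y; Country A would get 15.
- T1: Country B compares 13, 7, 7, 18 and picks Z; Country A would get 14.
- T2: Country B compares 19, 15, 17, 1 and picks W; Country A would get 19.
- T3: Country B compares 15, 5, 6, 11 and picks W; Country A would get 1.
Among 15, 14, 19, 1, the best is 19 at T2. Subgame-perfect outcome: (T2, W) with payoffs (19, 19).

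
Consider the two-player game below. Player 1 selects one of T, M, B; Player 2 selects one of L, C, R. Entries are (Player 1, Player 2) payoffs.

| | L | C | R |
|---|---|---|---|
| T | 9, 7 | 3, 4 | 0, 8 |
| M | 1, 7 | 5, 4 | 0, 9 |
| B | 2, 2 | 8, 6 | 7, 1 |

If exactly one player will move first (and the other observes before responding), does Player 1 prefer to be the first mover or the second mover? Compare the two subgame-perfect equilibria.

If Player 1 leads: Player 2's best replies are T→R, M→R, B→C; Player 1's induced payoffs 0, 0, 8; outcome (B, C), payoffs (8, 6).
If Player 2 leads: Player 1's best replies are L→T, C→B, R→B; Player 2's induced payoffs 7, 6, 1; outcome (T, L), payoffs (9, 7).
Player 1 gets 8 moving first and 9 moving second, so Player 1 prefers to move second.

second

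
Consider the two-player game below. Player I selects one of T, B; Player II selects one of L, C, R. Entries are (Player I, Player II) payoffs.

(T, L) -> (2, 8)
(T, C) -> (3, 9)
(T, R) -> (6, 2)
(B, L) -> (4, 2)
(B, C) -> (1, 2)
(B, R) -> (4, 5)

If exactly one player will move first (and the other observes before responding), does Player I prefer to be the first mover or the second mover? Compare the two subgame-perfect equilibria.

first

If Player I leads: Player II's best replies are T→C, B→R; Player I's induced payoffs 3, 4; outcome (B, R), payoffs (4, 5).
If Player II leads: Player I's best replies are L→B, C→T, R→T; Player II's induced payoffs 2, 9, 2; outcome (T, C), payoffs (3, 9).
Player I gets 4 moving first and 3 moving second, so Player I prefers to move first.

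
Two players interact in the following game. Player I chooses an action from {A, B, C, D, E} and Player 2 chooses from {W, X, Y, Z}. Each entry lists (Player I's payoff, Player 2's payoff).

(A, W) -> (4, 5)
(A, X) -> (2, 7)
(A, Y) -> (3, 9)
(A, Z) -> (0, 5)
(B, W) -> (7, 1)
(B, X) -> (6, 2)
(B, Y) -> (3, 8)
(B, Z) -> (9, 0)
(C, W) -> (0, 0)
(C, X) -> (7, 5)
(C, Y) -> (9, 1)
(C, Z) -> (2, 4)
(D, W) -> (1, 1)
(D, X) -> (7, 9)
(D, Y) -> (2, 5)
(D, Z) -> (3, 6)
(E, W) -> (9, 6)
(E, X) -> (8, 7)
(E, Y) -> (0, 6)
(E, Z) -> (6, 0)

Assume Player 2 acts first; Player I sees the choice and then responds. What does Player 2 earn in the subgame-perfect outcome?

7

Solve by backward induction (Player 2 leads).
- W → Player I plays E (best of 4, 7, 0, 1, 9); Player 2 gets 6.
- X → Player I plays E (best of 2, 6, 7, 7, 8); Player 2 gets 7.
- Y → Player I plays C (best of 3, 3, 9, 2, 0); Player 2 gets 1.
- Z → Player I plays B (best of 0, 9, 2, 3, 6); Player 2 gets 0.
Maximizing over 6, 7, 1, 0, Player 2 chooses X. Subgame-perfect outcome: (E, X) with payoffs (8, 7).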